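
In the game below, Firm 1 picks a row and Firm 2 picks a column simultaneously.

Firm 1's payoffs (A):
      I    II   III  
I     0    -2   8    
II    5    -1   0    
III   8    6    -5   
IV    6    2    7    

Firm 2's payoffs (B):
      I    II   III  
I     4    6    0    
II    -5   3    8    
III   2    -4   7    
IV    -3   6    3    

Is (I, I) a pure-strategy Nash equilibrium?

Holding Firm 2 at I: Firm 1 gets 0 from I but could get 8 by switching to III. Firm 1 has a profitable deviation.

No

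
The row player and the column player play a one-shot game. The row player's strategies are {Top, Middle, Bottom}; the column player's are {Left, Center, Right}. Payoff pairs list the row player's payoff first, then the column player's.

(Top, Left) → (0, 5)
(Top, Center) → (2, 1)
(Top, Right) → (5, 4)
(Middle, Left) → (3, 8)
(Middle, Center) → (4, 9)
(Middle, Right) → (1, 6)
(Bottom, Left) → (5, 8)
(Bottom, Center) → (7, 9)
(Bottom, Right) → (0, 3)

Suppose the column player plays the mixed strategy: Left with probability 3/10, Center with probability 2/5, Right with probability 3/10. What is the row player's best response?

Bottom

Compute the row player's expected payoff from each pure strategy against the given mix.
Top: (3/10)·0 + (2/5)·2 + (3/10)·5 = 23/10
Middle: (3/10)·3 + (2/5)·4 + (3/10)·1 = 14/5
Bottom: (3/10)·5 + (2/5)·7 + (3/10)·0 = 43/10
Highest expected payoff is 43/10, from Bottom.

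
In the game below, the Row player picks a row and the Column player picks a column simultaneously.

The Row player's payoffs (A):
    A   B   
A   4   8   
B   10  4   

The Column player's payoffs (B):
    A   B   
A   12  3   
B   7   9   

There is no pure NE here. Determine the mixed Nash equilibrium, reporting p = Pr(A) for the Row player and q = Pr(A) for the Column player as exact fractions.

p = 2/11, q = 2/5

In a mixed NE each player is indifferent between their pure strategies, so the opponent's mix sets the indifference.
The Column player indifferent between A and B: p·12 + (1−p)·7 = p·3 + (1−p)·9 ⟹ 7 + 5p = 9 + (-6)p ⟹ p = 2/11.
The Row player indifferent between A and B: q·4 + (1−q)·8 = q·10 + (1−q)·4 ⟹ 8 + (-4)q = 4 + 6q ⟹ q = 2/5.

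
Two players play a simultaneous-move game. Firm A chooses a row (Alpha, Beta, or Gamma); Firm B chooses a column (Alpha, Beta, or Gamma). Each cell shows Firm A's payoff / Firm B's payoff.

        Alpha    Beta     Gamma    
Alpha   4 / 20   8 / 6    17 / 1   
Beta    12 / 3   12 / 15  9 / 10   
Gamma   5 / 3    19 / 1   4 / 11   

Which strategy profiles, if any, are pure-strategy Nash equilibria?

A profile is a Nash equilibrium when each player is best-responding to the other.
Firm A's best responses — vs Alpha: Beta (payoff 12); vs Beta: Gamma (payoff 19); vs Gamma: Alpha (payoff 17).
Firm B's best responses — vs Alpha: Alpha (payoff 20); vs Beta: Beta (payoff 15); vs Gamma: Gamma (payoff 11).
No cell has both players best-responding. For instance, Firm A's best reply to Alpha is Beta, but against Beta Firm B prefers Beta over Alpha.

No pure-strategy Nash equilibrium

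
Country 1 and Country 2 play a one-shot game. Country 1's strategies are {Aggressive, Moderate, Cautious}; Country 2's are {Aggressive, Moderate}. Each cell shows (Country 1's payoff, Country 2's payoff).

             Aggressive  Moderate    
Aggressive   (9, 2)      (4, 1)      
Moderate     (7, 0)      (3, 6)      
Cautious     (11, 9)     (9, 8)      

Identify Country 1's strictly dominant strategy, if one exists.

Cautious

A strategy is strictly dominant if it gives Country 1 a strictly higher payoff than every other strategy, against every choice by the opponent.
Cautious strictly dominates: vs Aggressive: 11 > each of {9, 7}; vs Moderate: 9 > each of {4, 3}.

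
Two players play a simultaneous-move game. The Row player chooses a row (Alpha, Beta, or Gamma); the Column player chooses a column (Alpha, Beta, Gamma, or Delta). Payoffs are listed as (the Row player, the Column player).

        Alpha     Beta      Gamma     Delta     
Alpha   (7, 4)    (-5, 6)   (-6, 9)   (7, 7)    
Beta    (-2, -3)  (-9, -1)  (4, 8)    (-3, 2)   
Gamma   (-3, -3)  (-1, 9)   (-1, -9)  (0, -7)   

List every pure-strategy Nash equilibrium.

Find each player's best response to every opponent strategy; NE are the intersections.
The Row player's best responses — vs Alpha: Alpha (payoff 7); vs Beta: Gamma (payoff -1); vs Gamma: Beta (payoff 4); vs Delta: Alpha (payoff 7).
The Column player's best responses — vs Alpha: Gamma (payoff 9); vs Beta: Gamma (payoff 8); vs Gamma: Beta (payoff 9).
Mutual best responses occur at (Beta, Gamma) and (Gamma, Beta); at each, neither player gains by switching.

(Beta, Gamma) and (Gamma, Beta)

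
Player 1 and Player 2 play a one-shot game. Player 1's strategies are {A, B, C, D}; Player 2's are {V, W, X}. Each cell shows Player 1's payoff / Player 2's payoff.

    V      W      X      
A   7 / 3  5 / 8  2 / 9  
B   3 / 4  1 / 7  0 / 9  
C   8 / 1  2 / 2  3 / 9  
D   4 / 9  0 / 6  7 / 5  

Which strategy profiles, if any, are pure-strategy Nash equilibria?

Check mutual best responses: a cell is a NE iff neither player can gain by unilaterally deviating.
Player 1's best responses — vs V: C (payoff 8); vs W: A (payoff 5); vs X: D (payoff 7).
Player 2's best responses — vs A: X (payoff 9); vs B: X (payoff 9); vs C: X (payoff 9); vs D: V (payoff 9).
No cell has both players best-responding. For instance, Player 1's best reply to V is C, but against C Player 2 prefers X over V.

None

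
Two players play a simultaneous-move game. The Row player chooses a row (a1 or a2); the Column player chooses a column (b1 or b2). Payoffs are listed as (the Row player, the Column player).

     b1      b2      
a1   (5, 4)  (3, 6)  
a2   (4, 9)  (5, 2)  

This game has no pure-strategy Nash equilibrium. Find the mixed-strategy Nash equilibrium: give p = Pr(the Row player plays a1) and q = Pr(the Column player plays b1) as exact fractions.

p = 7/9, q = 2/3

Each player's mixing probability is pinned down by making the *other* player indifferent.
The Column player indifferent between b1 and b2: p·4 + (1−p)·9 = p·6 + (1−p)·2 ⟹ 9 + (-5)p = 2 + 4p ⟹ p = 7/9.
The Row player indifferent between a1 and a2: q·5 + (1−q)·3 = q·4 + (1−q)·5 ⟹ 3 + 2q = 5 + (-1)q ⟹ q = 2/3.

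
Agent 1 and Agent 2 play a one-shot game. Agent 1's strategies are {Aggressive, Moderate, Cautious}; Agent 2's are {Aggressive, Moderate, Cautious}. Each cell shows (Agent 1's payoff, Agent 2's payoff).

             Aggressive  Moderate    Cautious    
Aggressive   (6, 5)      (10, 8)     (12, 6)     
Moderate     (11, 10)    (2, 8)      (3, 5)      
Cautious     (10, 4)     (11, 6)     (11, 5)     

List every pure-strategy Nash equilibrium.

Find each player's best response to every opponent strategy; NE are the intersections.
Agent 1's best responses — vs Aggressive: Moderate (payoff 11); vs Moderate: Cautious (payoff 11); vs Cautious: Aggressive (payoff 12).
Agent 2's best responses — vs Aggressive: Moderate (payoff 8); vs Moderate: Aggressive (payoff 10); vs Cautious: Moderate (payoff 6).
Mutual best responses occur at (Moderate, Aggressive) and (Cautious, Moderate); at each, neither player gains by switching.

(Moderate, Aggressive) and (Cautious, Moderate)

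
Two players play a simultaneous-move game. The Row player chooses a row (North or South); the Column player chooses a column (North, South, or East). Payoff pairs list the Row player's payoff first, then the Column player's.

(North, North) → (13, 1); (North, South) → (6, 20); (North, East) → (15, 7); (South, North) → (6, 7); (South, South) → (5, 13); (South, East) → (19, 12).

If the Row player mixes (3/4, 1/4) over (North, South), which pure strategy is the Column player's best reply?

The Column player's best reply maximizes expected payoff against the mix.
North: (3/4)·1 + (1/4)·7 = 5/2
South: (3/4)·20 + (1/4)·13 = 73/4
East: (3/4)·7 + (1/4)·12 = 33/4
Highest expected payoff is 73/4, from South.

South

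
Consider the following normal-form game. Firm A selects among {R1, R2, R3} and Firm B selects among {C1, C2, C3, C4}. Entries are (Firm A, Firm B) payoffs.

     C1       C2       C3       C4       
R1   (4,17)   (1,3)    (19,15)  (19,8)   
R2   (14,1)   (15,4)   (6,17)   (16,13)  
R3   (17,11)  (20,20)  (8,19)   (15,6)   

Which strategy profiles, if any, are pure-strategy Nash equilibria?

(R3, C2)

A profile is a Nash equilibrium when each player is best-responding to the other.
Firm A's best responses — vs C1: R3 (payoff 17); vs C2: R3 (payoff 20); vs C3: R1 (payoff 19); vs C4: R1 (payoff 19).
Firm B's best responses — vs R1: C1 (payoff 17); vs R2: C3 (payoff 17); vs R3: C2 (payoff 20).
The only mutual best response is (R3, C2); neither player gains by switching there.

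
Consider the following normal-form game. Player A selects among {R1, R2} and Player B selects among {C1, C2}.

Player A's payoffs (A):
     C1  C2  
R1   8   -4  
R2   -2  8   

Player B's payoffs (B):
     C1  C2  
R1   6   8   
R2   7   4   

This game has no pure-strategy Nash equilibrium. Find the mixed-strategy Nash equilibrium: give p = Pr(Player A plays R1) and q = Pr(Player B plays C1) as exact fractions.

p = 3/5, q = 6/11

Each player's mixing probability is pinned down by making the *other* player indifferent.
Player B indifferent between C1 and C2: p·6 + (1−p)·7 = p·8 + (1−p)·4 ⟹ 7 + (-1)p = 4 + 4p ⟹ p = 3/5.
Player A indifferent between R1 and R2: q·8 + (1−q)·(-4) = q·(-2) + (1−q)·8 ⟹ (-4) + 12q = 8 + (-10)q ⟹ q = 6/11.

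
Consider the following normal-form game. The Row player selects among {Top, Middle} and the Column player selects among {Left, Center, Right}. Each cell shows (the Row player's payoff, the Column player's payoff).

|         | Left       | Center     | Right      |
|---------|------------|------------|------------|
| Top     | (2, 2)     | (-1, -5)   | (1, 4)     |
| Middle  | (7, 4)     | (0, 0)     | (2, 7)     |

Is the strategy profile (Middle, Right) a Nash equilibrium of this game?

Holding the Column player at Right: the Row player gets 2 from Middle, versus 1 from Top. No profitable deviation for the Row player.
Holding the Row player at Middle: the Column player gets 7 from Right, versus 4 from Left, 0 from Center. No profitable deviation for the Column player either.

Yes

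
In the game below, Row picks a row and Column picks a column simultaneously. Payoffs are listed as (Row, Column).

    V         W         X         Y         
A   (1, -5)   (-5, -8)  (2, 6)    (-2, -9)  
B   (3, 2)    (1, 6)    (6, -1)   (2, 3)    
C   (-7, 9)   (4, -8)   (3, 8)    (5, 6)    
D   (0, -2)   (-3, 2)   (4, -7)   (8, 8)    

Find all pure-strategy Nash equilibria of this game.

(D, Y)

Find each player's best response to every opponent strategy; NE are the intersections.
Row's best responses — vs V: B (payoff 3); vs W: C (payoff 4); vs X: B (payoff 6); vs Y: D (payoff 8).
Column's best responses — vs A: X (payoff 6); vs B: W (payoff 6); vs C: V (payoff 9); vs D: Y (payoff 8).
The only mutual best response is (D, Y); neither player gains by switching there.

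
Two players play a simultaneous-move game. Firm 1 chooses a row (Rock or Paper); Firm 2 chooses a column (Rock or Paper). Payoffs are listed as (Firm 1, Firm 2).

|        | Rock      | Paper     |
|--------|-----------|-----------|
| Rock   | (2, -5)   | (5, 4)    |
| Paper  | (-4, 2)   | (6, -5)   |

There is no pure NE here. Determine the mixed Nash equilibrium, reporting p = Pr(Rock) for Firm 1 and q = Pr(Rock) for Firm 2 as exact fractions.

In a mixed NE each player is indifferent between their pure strategies, so the opponent's mix sets the indifference.
Firm 2 indifferent between Rock and Paper: p·(-5) + (1−p)·2 = p·4 + (1−p)·(-5) ⟹ 2 + (-7)p = (-5) + 9p ⟹ p = 7/16.
Firm 1 indifferent between Rock and Paper: q·2 + (1−q)·5 = q·(-4) + (1−q)·6 ⟹ 5 + (-3)q = 6 + (-10)q ⟹ q = 1/7.

p = 7/16, q = 1/7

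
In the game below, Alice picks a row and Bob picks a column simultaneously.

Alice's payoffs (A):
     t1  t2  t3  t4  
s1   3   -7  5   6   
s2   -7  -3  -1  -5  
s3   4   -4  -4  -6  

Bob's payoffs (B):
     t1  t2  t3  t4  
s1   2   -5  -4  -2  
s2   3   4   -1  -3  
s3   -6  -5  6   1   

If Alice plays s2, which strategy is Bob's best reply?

With Alice fixed at s2, Bob's payoffs are: t1 → 3, t2 → 4, t3 → -1, t4 → -3.
The maximum is 4, achieved by t2.

t2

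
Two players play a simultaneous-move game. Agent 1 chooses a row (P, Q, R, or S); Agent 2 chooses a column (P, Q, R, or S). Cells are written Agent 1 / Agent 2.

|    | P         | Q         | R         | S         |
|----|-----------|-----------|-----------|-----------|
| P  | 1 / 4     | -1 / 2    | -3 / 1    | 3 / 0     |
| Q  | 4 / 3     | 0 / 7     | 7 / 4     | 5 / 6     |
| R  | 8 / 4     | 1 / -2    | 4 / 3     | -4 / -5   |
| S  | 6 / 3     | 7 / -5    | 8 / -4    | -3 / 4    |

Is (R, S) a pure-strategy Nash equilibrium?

No

Holding Agent 2 at S: Agent 1 gets -4 from R but could get 5 by switching to Q. Agent 1 has a profitable deviation.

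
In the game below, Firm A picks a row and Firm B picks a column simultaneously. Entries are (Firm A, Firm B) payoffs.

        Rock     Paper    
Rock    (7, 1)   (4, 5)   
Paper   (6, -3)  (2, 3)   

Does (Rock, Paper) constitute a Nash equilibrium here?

Yes

Holding Firm B at Paper: Firm A gets 4 from Rock, versus 2 from Paper. No profitable deviation for Firm A.
Holding Firm A at Rock: Firm B gets 5 from Paper, versus 1 from Rock. No profitable deviation for Firm B either.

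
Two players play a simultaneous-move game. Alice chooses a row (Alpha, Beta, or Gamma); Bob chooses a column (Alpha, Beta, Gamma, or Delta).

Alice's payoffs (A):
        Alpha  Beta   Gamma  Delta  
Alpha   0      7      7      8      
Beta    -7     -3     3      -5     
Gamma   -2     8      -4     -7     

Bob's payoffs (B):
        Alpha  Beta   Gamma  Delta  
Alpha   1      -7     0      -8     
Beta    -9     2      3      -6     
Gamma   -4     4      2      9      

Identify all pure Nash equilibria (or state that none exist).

Check mutual best responses: a cell is a NE iff neither player can gain by unilaterally deviating.
Alice's best responses — vs Alpha: Alpha (payoff 0); vs Beta: Gamma (payoff 8); vs Gamma: Alpha (payoff 7); vs Delta: Alpha (payoff 8).
Bob's best responses — vs Alpha: Alpha (payoff 1); vs Beta: Gamma (payoff 3); vs Gamma: Delta (payoff 9).
The only mutual best response is (Alpha, Alpha); neither player gains by switching there.

(Alpha, Alpha)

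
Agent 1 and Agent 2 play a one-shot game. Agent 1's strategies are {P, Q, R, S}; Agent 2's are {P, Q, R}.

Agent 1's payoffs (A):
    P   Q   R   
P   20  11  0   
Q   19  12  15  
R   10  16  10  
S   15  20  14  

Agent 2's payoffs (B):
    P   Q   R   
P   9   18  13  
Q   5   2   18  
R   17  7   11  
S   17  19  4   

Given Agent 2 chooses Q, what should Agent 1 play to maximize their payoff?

With Agent 2 fixed at Q, Agent 1's payoffs are: P → 11, Q → 12, R → 16, S → 20.
The maximum is 20, achieved by S.

S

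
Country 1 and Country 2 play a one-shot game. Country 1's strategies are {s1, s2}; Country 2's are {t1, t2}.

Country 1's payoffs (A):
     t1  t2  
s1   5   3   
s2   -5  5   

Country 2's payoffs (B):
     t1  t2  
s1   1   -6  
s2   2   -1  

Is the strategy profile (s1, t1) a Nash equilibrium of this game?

Holding Country 2 at t1: Country 1 gets 5 from s1, versus -5 from s2. No profitable deviation for Country 1.
Holding Country 1 at s1: Country 2 gets 1 from t1, versus -6 from t2. No profitable deviation for Country 2 either.

Yes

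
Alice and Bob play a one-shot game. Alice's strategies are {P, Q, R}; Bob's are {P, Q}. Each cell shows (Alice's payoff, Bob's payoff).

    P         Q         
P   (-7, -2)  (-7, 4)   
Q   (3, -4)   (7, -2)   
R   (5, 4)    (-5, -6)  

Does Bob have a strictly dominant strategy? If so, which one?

Check whether one of Bob's strategies beats all alternatives regardless of what the opponent does.
P is not dominant: against P, Q gives 4 > -2.
Q is not dominant: against R, P gives 4 > -6.
No single strategy is best against every opponent action.

No strictly dominant strategy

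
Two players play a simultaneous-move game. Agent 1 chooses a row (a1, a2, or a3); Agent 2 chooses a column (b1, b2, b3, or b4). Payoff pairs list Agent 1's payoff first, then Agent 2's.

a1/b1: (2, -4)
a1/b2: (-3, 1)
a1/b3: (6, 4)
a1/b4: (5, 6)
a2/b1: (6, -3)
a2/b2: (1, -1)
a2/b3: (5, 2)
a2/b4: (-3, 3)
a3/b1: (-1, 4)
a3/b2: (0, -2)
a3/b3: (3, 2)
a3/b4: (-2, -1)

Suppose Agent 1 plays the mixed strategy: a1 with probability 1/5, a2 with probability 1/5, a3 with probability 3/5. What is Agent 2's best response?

b3

Agent 2's best reply maximizes expected payoff against the mix.
b1: (1/5)·(-4) + (1/5)·(-3) + (3/5)·4 = 1
b2: (1/5)·1 + (1/5)·(-1) + (3/5)·(-2) = -6/5
b3: (1/5)·4 + (1/5)·2 + (3/5)·2 = 12/5
b4: (1/5)·6 + (1/5)·3 + (3/5)·(-1) = 6/5
Highest expected payoff is 12/5, from b3.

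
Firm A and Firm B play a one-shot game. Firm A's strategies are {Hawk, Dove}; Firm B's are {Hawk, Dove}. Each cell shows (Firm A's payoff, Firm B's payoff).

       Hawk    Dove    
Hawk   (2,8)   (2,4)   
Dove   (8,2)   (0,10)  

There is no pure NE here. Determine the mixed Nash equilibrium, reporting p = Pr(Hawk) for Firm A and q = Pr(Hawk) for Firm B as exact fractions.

p = 2/3, q = 1/4

Each player's mixing probability is pinned down by making the *other* player indifferent.
Firm B indifferent between Hawk and Dove: p·8 + (1−p)·2 = p·4 + (1−p)·10 ⟹ 2 + 6p = 10 + (-6)p ⟹ p = 2/3.
Firm A indifferent between Hawk and Dove: q·2 + (1−q)·2 = q·8 + (1−q)·0 ⟹ 2 + 0q = 0 + 8q ⟹ q = 1/4.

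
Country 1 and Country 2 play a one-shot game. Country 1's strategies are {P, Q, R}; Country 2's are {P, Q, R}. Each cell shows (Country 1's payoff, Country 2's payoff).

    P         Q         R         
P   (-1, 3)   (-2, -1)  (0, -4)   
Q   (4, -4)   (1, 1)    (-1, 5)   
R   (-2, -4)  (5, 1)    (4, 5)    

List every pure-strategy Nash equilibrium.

(R, R)

Check mutual best responses: a cell is a NE iff neither player can gain by unilaterally deviating.
Country 1's best responses — vs P: Q (payoff 4); vs Q: R (payoff 5); vs R: R (payoff 4).
Country 2's best responses — vs P: P (payoff 3); vs Q: R (payoff 5); vs R: R (payoff 5).
The only mutual best response is (R, R); neither player gains by switching there.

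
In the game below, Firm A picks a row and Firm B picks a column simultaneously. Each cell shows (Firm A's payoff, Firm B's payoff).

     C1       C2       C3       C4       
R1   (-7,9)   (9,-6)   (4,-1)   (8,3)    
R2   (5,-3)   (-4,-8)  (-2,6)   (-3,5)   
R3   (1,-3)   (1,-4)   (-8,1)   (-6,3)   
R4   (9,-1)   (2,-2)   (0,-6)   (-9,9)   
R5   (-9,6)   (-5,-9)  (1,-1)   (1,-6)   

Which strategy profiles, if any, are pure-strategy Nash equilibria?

No pure-strategy Nash equilibrium

Find each player's best response to every opponent strategy; NE are the intersections.
Firm A's best responses — vs C1: R4 (payoff 9); vs C2: R1 (payoff 9); vs C3: R1 (payoff 4); vs C4: R1 (payoff 8).
Firm B's best responses — vs R1: C1 (payoff 9); vs R2: C3 (payoff 6); vs R3: C4 (payoff 3); vs R4: C4 (payoff 9); vs R5: C1 (payoff 6).
No cell has both players best-responding. For instance, Firm A's best reply to C3 is R1, but against R1 Firm B prefers C1 over C3.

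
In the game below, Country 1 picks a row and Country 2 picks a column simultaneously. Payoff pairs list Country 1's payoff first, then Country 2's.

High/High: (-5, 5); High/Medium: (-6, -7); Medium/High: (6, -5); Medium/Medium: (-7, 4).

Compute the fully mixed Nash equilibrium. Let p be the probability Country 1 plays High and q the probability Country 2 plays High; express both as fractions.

In a mixed NE each player is indifferent between their pure strategies, so the opponent's mix sets the indifference.
Country 2 indifferent between High and Medium: p·5 + (1−p)·(-5) = p·(-7) + (1−p)·4 ⟹ (-5) + 10p = 4 + (-11)p ⟹ p = 3/7.
Country 1 indifferent between High and Medium: q·(-5) + (1−q)·(-6) = q·6 + (1−q)·(-7) ⟹ (-6) + 1q = (-7) + 13q ⟹ q = 1/12.

p = 3/7, q = 1/12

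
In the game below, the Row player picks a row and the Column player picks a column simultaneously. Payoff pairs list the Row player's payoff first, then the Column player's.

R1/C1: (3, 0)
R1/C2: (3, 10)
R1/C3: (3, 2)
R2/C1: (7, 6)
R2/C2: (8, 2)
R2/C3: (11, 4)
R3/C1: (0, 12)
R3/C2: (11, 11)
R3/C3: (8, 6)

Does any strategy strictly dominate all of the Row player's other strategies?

No strictly dominant strategy

Check whether one of the Row player's strategies beats all alternatives regardless of what the opponent does.
R1 is not dominant: against C1, R2 gives 7 > 3.
R2 is not dominant: against C2, R3 gives 11 > 8.
R3 is not dominant: against C1, R1 gives 3 > 0.
No single strategy is best against every opponent action.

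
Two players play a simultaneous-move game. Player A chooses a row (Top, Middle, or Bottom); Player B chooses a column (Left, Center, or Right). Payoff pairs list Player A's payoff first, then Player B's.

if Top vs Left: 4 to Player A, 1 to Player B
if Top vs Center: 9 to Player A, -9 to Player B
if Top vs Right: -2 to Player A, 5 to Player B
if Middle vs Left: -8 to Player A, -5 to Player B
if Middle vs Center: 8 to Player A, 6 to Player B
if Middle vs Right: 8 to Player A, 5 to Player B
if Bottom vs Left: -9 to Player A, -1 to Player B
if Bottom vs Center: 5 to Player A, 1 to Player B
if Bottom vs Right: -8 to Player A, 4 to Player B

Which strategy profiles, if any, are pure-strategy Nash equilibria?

Find each player's best response to every opponent strategy; NE are the intersections.
Player A's best responses — vs Left: Top (payoff 4); vs Center: Top (payoff 9); vs Right: Middle (payoff 8).
Player B's best responses — vs Top: Right (payoff 5); vs Middle: Center (payoff 6); vs Bottom: Right (payoff 4).
No cell has both players best-responding. For instance, Player A's best reply to Right is Middle, but against Middle Player B prefers Center over Right.

There is no pure-strategy Nash equilibrium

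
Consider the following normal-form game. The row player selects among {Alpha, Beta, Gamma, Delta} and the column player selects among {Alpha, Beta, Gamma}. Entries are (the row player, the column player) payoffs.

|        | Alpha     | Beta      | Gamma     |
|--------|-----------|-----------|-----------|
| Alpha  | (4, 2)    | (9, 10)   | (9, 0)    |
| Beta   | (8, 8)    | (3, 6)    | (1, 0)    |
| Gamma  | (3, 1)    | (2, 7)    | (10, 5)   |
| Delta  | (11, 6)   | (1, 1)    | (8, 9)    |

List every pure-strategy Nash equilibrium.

Check mutual best responses: a cell is a NE iff neither player can gain by unilaterally deviating.
The row player's best responses — vs Alpha: Delta (payoff 11); vs Beta: Alpha (payoff 9); vs Gamma: Gamma (payoff 10).
The column player's best responses — vs Alpha: Beta (payoff 10); vs Beta: Alpha (payoff 8); vs Gamma: Beta (payoff 7); vs Delta: Gamma (payoff 9).
The only mutual best response is (Alpha, Beta); neither player gains by switching there.

(Alpha, Beta)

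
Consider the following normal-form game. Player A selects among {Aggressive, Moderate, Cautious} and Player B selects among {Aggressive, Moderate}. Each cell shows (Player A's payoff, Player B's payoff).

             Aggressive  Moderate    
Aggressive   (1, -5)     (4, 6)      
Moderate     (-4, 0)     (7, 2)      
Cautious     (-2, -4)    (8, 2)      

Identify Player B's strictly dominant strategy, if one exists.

Check whether one of Player B's strategies beats all alternatives regardless of what the opponent does.
Moderate strictly dominates: vs Aggressive: 6 > -5; vs Moderate: 2 > 0; vs Cautious: 2 > -4.

Moderate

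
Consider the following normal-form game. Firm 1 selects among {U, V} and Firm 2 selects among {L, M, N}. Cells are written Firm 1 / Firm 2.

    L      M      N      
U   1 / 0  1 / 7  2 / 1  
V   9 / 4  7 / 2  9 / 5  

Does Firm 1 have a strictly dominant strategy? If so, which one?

V

Check whether one of Firm 1's strategies beats all alternatives regardless of what the opponent does.
V strictly dominates: vs L: 9 > 1; vs M: 7 > 1; vs N: 9 > 2.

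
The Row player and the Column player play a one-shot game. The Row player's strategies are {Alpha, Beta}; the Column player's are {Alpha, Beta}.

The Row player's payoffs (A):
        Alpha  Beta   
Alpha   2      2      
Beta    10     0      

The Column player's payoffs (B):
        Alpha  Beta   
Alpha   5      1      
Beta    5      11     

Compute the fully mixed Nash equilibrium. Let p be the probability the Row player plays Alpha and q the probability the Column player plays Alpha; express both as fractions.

p = 3/5, q = 1/5

Each player's mixing probability is pinned down by making the *other* player indifferent.
The Column player indifferent between Alpha and Beta: p·5 + (1−p)·5 = p·1 + (1−p)·11 ⟹ 5 + 0p = 11 + (-10)p ⟹ p = 3/5.
The Row player indifferent between Alpha and Beta: q·2 + (1−q)·2 = q·10 + (1−q)·0 ⟹ 2 + 0q = 0 + 10q ⟹ q = 1/5.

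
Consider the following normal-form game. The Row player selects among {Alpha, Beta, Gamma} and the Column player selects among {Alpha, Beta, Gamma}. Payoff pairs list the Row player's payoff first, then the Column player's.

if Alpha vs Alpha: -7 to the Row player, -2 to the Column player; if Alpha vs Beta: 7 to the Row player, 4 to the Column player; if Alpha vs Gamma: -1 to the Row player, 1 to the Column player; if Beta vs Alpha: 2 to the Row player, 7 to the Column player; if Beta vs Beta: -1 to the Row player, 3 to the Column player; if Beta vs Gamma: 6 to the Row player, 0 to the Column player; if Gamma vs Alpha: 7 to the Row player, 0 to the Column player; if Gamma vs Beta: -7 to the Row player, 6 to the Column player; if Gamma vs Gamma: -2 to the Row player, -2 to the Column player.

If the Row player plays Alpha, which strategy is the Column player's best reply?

With the Row player fixed at Alpha, the Column player's payoffs are: Alpha → -2, Beta → 4, Gamma → 1.
The maximum is 4, achieved by Beta.

Beta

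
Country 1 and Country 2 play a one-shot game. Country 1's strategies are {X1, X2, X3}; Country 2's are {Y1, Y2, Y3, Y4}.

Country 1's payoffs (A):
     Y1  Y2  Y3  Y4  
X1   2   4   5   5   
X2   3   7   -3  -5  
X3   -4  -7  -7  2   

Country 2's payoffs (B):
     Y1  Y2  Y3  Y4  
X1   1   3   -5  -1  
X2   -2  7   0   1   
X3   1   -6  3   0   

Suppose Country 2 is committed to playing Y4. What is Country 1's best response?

X1

With Country 2 fixed at Y4, Country 1's payoffs are: X1 → 5, X2 → -5, X3 → 2.
The maximum is 5, achieved by X1.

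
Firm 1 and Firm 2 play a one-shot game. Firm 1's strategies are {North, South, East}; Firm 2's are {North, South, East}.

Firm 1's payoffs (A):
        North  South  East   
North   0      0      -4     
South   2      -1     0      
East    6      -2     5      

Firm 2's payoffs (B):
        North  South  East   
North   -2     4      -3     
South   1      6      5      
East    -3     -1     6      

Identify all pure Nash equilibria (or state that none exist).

(North, South) and (East, East)

Find each player's best response to every opponent strategy; NE are the intersections.
Firm 1's best responses — vs North: East (payoff 6); vs South: North (payoff 0); vs East: East (payoff 5).
Firm 2's best responses — vs North: South (payoff 4); vs South: South (payoff 6); vs East: East (payoff 6).
Mutual best responses occur at (North, South) and (East, East); at each, neither player gains by switching.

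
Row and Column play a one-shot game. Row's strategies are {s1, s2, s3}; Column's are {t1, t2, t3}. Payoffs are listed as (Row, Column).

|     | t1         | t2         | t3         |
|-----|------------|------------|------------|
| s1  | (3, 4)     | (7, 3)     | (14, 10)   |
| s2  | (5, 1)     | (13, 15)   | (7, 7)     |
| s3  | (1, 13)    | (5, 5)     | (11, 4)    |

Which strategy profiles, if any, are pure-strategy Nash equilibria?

Check mutual best responses: a cell is a NE iff neither player can gain by unilaterally deviating.
Row's best responses — vs t1: s2 (payoff 5); vs t2: s2 (payoff 13); vs t3: s1 (payoff 14).
Column's best responses — vs s1: t3 (payoff 10); vs s2: t2 (payoff 15); vs s3: t1 (payoff 13).
Mutual best responses occur at (s1, t3) and (s2, t2); at each, neither player gains by switching.

(s1, t3) and (s2, t2)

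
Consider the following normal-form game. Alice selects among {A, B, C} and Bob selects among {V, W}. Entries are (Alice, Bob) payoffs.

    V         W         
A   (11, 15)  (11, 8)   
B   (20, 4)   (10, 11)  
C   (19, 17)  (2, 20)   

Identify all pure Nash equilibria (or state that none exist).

Find each player's best response to every opponent strategy; NE are the intersections.
Alice's best responses — vs V: B (payoff 20); vs W: A (payoff 11).
Bob's best responses — vs A: V (payoff 15); vs B: W (payoff 11); vs C: W (payoff 20).
No cell has both players best-responding. For instance, Alice's best reply to W is A, but against A Bob prefers V over W.

None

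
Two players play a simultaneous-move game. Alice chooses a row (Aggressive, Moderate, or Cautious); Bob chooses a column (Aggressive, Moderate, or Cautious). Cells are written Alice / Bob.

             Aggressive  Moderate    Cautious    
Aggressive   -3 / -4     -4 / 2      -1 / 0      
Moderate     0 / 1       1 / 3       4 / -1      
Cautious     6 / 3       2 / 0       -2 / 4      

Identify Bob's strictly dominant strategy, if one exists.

No strictly dominant strategy

Check whether one of Bob's strategies beats all alternatives regardless of what the opponent does.
Aggressive is not dominant: against Aggressive, Moderate gives 2 > -4.
Moderate is not dominant: against Cautious, Aggressive gives 3 > 0.
Cautious is not dominant: against Aggressive, Moderate gives 2 > 0.
No single strategy is best against every opponent action.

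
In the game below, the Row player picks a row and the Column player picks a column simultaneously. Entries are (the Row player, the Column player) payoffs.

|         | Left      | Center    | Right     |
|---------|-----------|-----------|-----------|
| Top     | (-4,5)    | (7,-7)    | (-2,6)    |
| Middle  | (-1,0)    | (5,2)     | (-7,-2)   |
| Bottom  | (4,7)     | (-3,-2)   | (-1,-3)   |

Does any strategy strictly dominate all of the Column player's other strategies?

Check whether one of the Column player's strategies beats all alternatives regardless of what the opponent does.
Left is not dominant: against Top, Right gives 6 > 5.
Center is not dominant: against Top, Left gives 5 > -7.
Right is not dominant: against Middle, Left gives 0 > -2.
No single strategy is best against every opponent action.

No strictly dominant strategy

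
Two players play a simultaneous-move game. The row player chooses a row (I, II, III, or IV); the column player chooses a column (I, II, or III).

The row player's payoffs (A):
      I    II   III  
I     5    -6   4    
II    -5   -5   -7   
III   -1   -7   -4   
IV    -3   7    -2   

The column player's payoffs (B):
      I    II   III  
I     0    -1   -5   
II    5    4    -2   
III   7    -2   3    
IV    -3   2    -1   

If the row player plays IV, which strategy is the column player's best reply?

With the row player fixed at IV, the column player's payoffs are: I → -3, II → 2, III → -1.
The maximum is 2, achieved by II.

II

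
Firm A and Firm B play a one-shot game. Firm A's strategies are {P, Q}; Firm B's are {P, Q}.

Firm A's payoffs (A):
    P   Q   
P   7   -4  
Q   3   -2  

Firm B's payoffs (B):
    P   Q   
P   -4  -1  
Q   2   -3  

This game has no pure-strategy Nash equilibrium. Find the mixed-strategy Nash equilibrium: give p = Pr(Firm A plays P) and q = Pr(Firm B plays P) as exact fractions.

In a mixed NE each player is indifferent between their pure strategies, so the opponent's mix sets the indifference.
Firm B indifferent between P and Q: p·(-4) + (1−p)·2 = p·(-1) + (1−p)·(-3) ⟹ 2 + (-6)p = (-3) + 2p ⟹ p = 5/8.
Firm A indifferent between P and Q: q·7 + (1−q)·(-4) = q·3 + (1−q)·(-2) ⟹ (-4) + 11q = (-2) + 5q ⟹ q = 1/3.

p = 5/8, q = 1/3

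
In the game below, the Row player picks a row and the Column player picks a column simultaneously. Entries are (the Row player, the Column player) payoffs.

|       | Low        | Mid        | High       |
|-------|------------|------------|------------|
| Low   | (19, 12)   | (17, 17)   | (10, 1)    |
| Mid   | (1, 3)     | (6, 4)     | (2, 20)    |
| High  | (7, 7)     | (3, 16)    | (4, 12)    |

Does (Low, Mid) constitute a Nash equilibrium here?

Holding the Column player at Mid: the Row player gets 17 from Low, versus 6 from Mid, 3 from High. No profitable deviation for the Row player.
Holding the Row player at Low: the Column player gets 17 from Mid, versus 12 from Low, 1 from High. No profitable deviation for the Column player either.

Yes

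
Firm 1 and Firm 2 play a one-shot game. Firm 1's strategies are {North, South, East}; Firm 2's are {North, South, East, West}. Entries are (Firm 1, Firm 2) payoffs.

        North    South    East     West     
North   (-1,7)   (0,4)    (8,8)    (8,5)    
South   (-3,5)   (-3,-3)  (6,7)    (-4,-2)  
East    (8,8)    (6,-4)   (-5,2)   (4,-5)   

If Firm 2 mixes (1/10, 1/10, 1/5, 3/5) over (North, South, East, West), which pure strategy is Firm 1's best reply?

Firm 1's best reply maximizes expected payoff against the mix.
North: (1/10)·(-1) + (1/10)·0 + (1/5)·8 + (3/5)·8 = 63/10
South: (1/10)·(-3) + (1/10)·(-3) + (1/5)·6 + (3/5)·(-4) = -9/5
East: (1/10)·8 + (1/10)·6 + (1/5)·(-5) + (3/5)·4 = 14/5
Highest expected payoff is 63/10, from North.

North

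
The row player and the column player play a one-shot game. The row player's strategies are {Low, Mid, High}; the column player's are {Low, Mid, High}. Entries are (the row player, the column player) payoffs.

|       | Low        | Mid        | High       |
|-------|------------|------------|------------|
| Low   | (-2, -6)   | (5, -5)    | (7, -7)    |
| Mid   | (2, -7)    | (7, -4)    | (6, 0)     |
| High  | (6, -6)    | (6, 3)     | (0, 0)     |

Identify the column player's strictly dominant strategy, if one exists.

Check whether one of the column player's strategies beats all alternatives regardless of what the opponent does.
Low is not dominant: against Low, Mid gives -5 > -6.
Mid is not dominant: against Mid, High gives 0 > -4.
High is not dominant: against Low, Low gives -6 > -7.
No single strategy is best against every opponent action.

No strictly dominant strategy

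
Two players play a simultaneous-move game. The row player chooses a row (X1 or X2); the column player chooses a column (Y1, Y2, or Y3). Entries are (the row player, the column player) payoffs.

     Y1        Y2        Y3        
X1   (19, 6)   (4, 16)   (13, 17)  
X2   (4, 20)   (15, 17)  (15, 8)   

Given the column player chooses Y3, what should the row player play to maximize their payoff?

With the column player fixed at Y3, the row player's payoffs are: X1 → 13, X2 → 15.
The maximum is 15, achieved by X2.

X2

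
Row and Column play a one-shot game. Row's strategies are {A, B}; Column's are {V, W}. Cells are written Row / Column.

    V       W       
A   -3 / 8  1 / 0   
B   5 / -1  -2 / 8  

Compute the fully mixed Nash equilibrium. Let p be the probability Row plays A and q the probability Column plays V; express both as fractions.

p = 9/17, q = 3/11

Each player's mixing probability is pinned down by making the *other* player indifferent.
Column indifferent between V and W: p·8 + (1−p)·(-1) = p·0 + (1−p)·8 ⟹ (-1) + 9p = 8 + (-8)p ⟹ p = 9/17.
Row indifferent between A and B: q·(-3) + (1−q)·1 = q·5 + (1−q)·(-2) ⟹ 1 + (-4)q = (-2) + 7q ⟹ q = 3/11.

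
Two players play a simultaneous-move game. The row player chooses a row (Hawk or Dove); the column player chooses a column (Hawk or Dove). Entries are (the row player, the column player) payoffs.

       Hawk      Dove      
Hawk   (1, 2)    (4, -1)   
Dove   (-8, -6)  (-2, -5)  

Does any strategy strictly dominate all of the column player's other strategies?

A strategy is strictly dominant if it gives the column player a strictly higher payoff than every other strategy, against every choice by the opponent.
Hawk is not dominant: against Dove, Dove gives -5 > -6.
Dove is not dominant: against Hawk, Hawk gives 2 > -1.
No single strategy is best against every opponent action.

No strictly dominant strategy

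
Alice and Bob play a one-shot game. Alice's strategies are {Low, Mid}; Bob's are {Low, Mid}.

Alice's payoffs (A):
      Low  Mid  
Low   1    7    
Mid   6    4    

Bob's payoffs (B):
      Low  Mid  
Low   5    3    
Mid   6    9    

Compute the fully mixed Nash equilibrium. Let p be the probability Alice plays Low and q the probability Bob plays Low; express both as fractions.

p = 3/5, q = 3/8

Each player's mixing probability is pinned down by making the *other* player indifferent.
Bob indifferent between Low and Mid: p·5 + (1−p)·6 = p·3 + (1−p)·9 ⟹ 6 + (-1)p = 9 + (-6)p ⟹ p = 3/5.
Alice indifferent between Low and Mid: q·1 + (1−q)·7 = q·6 + (1−q)·4 ⟹ 7 + (-6)q = 4 + 2q ⟹ q = 3/8.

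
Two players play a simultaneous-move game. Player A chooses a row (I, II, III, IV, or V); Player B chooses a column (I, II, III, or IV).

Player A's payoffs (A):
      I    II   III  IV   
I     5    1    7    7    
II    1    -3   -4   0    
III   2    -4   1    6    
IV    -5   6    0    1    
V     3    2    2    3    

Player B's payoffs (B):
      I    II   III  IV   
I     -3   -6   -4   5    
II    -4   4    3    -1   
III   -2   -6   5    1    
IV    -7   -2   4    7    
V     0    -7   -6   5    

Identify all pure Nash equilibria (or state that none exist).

Check mutual best responses: a cell is a NE iff neither player can gain by unilaterally deviating.
Player A's best responses — vs I: I (payoff 5); vs II: IV (payoff 6); vs III: I (payoff 7); vs IV: I (payoff 7).
Player B's best responses — vs I: IV (payoff 5); vs II: II (payoff 4); vs III: III (payoff 5); vs IV: IV (payoff 7); vs V: IV (payoff 5).
The only mutual best response is (I, IV); neither player gains by switching there.

(I, IV)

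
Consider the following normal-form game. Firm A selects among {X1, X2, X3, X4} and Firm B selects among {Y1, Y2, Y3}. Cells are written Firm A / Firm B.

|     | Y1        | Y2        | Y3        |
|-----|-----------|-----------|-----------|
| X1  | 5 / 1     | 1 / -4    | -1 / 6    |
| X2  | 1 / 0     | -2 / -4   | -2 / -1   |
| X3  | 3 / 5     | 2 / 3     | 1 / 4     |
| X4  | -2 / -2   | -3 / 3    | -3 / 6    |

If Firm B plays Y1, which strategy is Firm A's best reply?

With Firm B fixed at Y1, Firm A's payoffs are: X1 → 5, X2 → 1, X3 → 3, X4 → -2.
The maximum is 5, achieved by X1.

X1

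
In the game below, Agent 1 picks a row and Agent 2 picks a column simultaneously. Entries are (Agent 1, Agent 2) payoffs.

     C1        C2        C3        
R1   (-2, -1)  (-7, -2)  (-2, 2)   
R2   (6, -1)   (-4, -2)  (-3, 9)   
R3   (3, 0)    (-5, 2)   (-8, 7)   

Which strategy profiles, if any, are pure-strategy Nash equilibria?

Check mutual best responses: a cell is a NE iff neither player can gain by unilaterally deviating.
Agent 1's best responses — vs C1: R2 (payoff 6); vs C2: R2 (payoff -4); vs C3: R1 (payoff -2).
Agent 2's best responses — vs R1: C3 (payoff 2); vs R2: C3 (payoff 9); vs R3: C3 (payoff 7).
The only mutual best response is (R1, C3); neither player gains by switching there.

(R1, C3)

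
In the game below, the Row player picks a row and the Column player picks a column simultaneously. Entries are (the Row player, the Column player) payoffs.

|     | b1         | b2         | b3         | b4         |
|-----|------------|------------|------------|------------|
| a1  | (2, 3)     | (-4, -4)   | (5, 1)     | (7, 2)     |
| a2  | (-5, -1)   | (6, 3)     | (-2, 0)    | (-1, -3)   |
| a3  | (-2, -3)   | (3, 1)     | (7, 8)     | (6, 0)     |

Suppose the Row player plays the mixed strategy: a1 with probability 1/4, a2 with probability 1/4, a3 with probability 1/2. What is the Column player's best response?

Compute the Column player's expected payoff from each pure strategy against the given mix.
b1: (1/4)·3 + (1/4)·(-1) + (1/2)·(-3) = -1
b2: (1/4)·(-4) + (1/4)·3 + (1/2)·1 = 1/4
b3: (1/4)·1 + (1/4)·0 + (1/2)·8 = 17/4
b4: (1/4)·2 + (1/4)·(-3) + (1/2)·0 = -1/4
Highest expected payoff is 17/4, from b3.

b3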